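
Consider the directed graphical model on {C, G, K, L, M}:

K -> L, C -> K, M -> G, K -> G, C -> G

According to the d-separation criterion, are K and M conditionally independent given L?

Yes

There are 2 undirected paths between K and M; checking each against the conditioning set {L}:
Path 1: K → G ← M
  G is a collider here and neither G nor any of its descendants is conditioned on, so the collider stays closed — the path is blocked at G.
Path 2: K ← C → G ← M
  G is a collider here and neither G nor any of its descendants is conditioned on, so the collider stays closed — the path is blocked at G.
All paths are blocked; K ⊥ M | {L} holds.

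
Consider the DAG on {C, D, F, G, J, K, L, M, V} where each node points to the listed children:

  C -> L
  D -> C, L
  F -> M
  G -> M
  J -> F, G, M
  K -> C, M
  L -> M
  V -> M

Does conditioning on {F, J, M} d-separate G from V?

No

Enumerating the 3 paths from G to V and testing each for blocking by {F, J, M}:
  1. G ← J → F → M ← V — J:fork[blocks]; F:chain[blocks]; M:collider[open] ⇒ blocked
  2. G ← J → M ← V — J:fork[blocks]; M:collider[open] ⇒ blocked
  3. G → M ← V — M:collider[open] ⇒ active
At least one path is unblocked, so d-separation fails.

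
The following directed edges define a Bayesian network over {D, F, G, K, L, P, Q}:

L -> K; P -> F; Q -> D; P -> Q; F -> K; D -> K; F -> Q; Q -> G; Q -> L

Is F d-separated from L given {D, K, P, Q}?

No

There are 6 undirected paths between F and L; checking each against the conditioning set {D, K, P, Q}:
Path 1: F → K ← D ← Q → L
  D is a chain here and D is conditioned on, so the path is blocked at D.
Path 2: F → K ← L
  K is a collider and K is conditioned on, which opens it — no node blocks this path, so it is active.
Path 3: F ← P → Q → D → K ← L
  P is a fork here and P is conditioned on, so the path is blocked at P.
Path 4: F ← P → Q → L
  P is a fork here and P is conditioned on, so the path is blocked at P.
Path 5: F → Q → D → K ← L
  Q is a chain here and Q is conditioned on, so the path is blocked at Q.
Path 6: F → Q → L
  Q is a chain here and Q is conditioned on, so the path is blocked at Q.
At least one path is unblocked, so d-separation fails.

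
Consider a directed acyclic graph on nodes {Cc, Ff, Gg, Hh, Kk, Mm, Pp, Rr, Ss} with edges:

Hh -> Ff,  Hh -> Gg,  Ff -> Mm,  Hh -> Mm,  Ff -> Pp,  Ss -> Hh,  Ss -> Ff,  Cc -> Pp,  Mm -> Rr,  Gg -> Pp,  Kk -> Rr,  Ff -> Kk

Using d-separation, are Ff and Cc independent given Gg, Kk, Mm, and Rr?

Yes

We examine all 5 paths between Ff and Cc:
Path 1: Ff → Mm ← Hh → Gg → Pp ← Cc
  Gg is a chain here and Gg is conditioned on, so the path is blocked at Gg.
Path 2: Ff ← Ss → Hh → Gg → Pp ← Cc
  Gg is a chain here and Gg is conditioned on, so the path is blocked at Gg.
Path 3: Ff ← Hh → Gg → Pp ← Cc
  Gg is a chain here and Gg is conditioned on, so the path is blocked at Gg.
Path 4: Ff → Pp ← Cc
  Pp is a collider here and neither Pp nor any of its descendants is conditioned on, so the collider stays closed — the path is blocked at Pp.
Path 5: Ff → Kk → Rr ← Mm ← Hh → Gg → Pp ← Cc
  Kk is a chain here and Kk is conditioned on, so the path is blocked at Kk.
Since every path is blocked, d-separation holds.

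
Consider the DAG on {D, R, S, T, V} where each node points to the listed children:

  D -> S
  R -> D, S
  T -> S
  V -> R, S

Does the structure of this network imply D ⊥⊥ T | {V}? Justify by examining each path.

We examine all 3 paths between D and T:
  1. D → S ← T — S:collider[blocks] ⇒ blocked
  2. D ← R ← V → S ← T — R:chain[open]; V:fork[blocks]; S:collider[blocks] ⇒ blocked
  3. D ← R → S ← T — R:fork[open]; S:collider[blocks] ⇒ blocked
Since every path is blocked, d-separation holds.

Yes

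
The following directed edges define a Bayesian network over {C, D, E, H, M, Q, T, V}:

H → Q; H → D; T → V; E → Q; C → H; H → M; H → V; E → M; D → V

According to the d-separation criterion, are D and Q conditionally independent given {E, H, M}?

Yes

4 paths connect D and Q; each must be blocked for d-separation to hold:
Path 1: D → V ← H → Q
  V is a collider here and neither V nor any of its descendants is conditioned on, so the collider stays closed — the path is blocked at V.
Path 2: D → V ← H → M ← E → Q
  V is a collider here and neither V nor any of its descendants is conditioned on, so the collider stays closed — the path is blocked at V.
Path 3: D ← H → Q
  H is a fork here and H is conditioned on, so the path is blocked at H.
Path 4: D ← H → M ← E → Q
  H is a fork here and H is conditioned on, so the path is blocked at H.
Since every path is blocked, d-separation holds.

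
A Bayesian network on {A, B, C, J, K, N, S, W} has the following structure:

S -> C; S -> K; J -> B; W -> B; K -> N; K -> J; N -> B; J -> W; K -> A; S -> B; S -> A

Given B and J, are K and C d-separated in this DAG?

5 paths connect K and C; each must be blocked for d-separation to hold:
  1. K → A ← S → C — A:collider[blocks]; S:fork[open] ⇒ blocked
  2. K → N → B ← S → C — N:chain[open]; B:collider[open]; S:fork[open] ⇒ active
  3. K ← S → C — S:fork[open] ⇒ active
  4. K → J → B ← S → C — J:chain[blocks]; B:collider[open]; S:fork[open] ⇒ blocked
  5. K → J → W → B ← S → C — J:chain[blocks]; W:chain[open]; B:collider[open]; S:fork[open] ⇒ blocked
Since the path K → N → B ← S → C is active, K and C are not d-separated given {B, J}.

No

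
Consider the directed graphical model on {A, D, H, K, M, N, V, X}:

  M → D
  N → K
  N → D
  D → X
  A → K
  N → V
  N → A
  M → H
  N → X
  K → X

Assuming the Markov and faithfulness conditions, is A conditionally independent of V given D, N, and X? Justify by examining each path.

Yes

4 paths connect A and V; each must be blocked for d-separation to hold:
  1. A ← N → V — N:fork[blocks] ⇒ blocked
  2. A → K → X ← D ← N → V — K:chain[open]; X:collider[open]; D:chain[blocks]; N:fork[blocks] ⇒ blocked
  3. A → K → X ← N → V — K:chain[open]; X:collider[open]; N:fork[blocks] ⇒ blocked
  4. A → K ← N → V — K:collider[open]; N:fork[blocks] ⇒ blocked
All paths are blocked; A ⊥ V | {D, N, X} holds.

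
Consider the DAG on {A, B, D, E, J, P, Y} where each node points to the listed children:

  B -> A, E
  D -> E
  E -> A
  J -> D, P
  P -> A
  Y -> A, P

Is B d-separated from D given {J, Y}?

Yes — B and D are d-separated given {J, Y}.

Enumerating the 6 paths from B to D and testing each for blocking by {J, Y}:
Path 1: B → A ← P ← J → D
  A is a collider here and neither A nor any of its descendants is conditioned on, so the collider stays closed — the path is blocked at A.
Path 2: B → A ← E ← D
  A is a collider here and neither A nor any of its descendants is conditioned on, so the collider stays closed — the path is blocked at A.
Path 3: B → A ← Y → P ← J → D
  A is a collider here and neither A nor any of its descendants is conditioned on, so the collider stays closed — the path is blocked at A.
Path 4: B → E ← D
  E is a collider here and neither E nor any of its descendants is conditioned on, so the collider stays closed — the path is blocked at E.
Path 5: B → E → A ← P ← J → D
  A is a collider here and neither A nor any of its descendants is conditioned on, so the collider stays closed — the path is blocked at A.
Path 6: B → E → A ← Y → P ← J → D
  A is a collider here and neither A nor any of its descendants is conditioned on, so the collider stays closed — the path is blocked at A.
All paths are blocked; B ⊥ D | {J, Y} holds.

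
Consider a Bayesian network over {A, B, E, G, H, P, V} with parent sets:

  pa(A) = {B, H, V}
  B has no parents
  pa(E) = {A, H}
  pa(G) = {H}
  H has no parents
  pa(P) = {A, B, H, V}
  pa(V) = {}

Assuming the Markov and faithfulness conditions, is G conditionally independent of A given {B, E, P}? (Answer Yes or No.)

We examine all 5 paths between G and A:
  1. G ← H → E ← A — H:fork[open]; E:collider[open] ⇒ active
  2. G ← H → P ← B → A — H:fork[open]; P:collider[open]; B:fork[blocks] ⇒ blocked
  3. G ← H → P ← V → A — H:fork[open]; P:collider[open]; V:fork[open] ⇒ active
  4. G ← H → P ← A — H:fork[open]; P:collider[open] ⇒ active
  5. G ← H → A — H:fork[open] ⇒ active
Since the path G ← H → E ← A is active, G and A are not d-separated given {B, E, P}.

No — G and A are not d-separated given {B, E, P}.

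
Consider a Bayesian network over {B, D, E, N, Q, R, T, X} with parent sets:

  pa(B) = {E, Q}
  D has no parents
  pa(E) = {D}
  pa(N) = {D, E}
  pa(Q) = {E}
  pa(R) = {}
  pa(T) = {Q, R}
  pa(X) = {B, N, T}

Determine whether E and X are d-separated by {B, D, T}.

Enumerating the 6 paths from E to X and testing each for blocking by {B, D, T}:
  1. E ← D → N → X — D:fork[blocks]; N:chain[open] ⇒ blocked
  2. E → B → X — B:chain[blocks] ⇒ blocked
  3. E → B ← Q → T → X — B:collider[open]; Q:fork[open]; T:chain[blocks] ⇒ blocked
  4. E → Q → B → X — Q:chain[open]; B:chain[blocks] ⇒ blocked
  5. E → Q → T → X — Q:chain[open]; T:chain[blocks] ⇒ blocked
  6. E → N → X — N:chain[open] ⇒ active
Because an active path exists, E and X are not d-separated.

No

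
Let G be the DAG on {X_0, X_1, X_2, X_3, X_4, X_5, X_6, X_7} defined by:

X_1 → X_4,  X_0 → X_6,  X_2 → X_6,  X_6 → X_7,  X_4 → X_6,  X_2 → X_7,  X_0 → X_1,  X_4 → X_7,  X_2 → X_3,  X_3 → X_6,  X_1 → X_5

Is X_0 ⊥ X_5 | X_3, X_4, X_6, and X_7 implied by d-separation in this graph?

We examine all 5 paths between X_0 and X_5:
  1. X_0 → X_1 → X_5 — X_1:chain[open] ⇒ active
  2. X_0 → X_6 ← X_2 → X_7 ← X_4 ← X_1 → X_5 — X_6:collider[open]; X_2:fork[open]; X_7:collider[open]; X_4:chain[blocks]; X_1:fork[open] ⇒ blocked
  3. X_0 → X_6 ← X_4 ← X_1 → X_5 — X_6:collider[open]; X_4:chain[blocks]; X_1:fork[open] ⇒ blocked
  4. X_0 → X_6 → X_7 ← X_4 ← X_1 → X_5 — X_6:chain[blocks]; X_7:collider[open]; X_4:chain[blocks]; X_1:fork[open] ⇒ blocked
  5. X_0 → X_6 ← X_3 ← X_2 → X_7 ← X_4 ← X_1 → X_5 — X_6:collider[open]; X_3:chain[blocks]; X_2:fork[open]; X_7:collider[open]; X_4:chain[blocks]; X_1:fork[open] ⇒ blocked
Since the path X_0 → X_1 → X_5 is active, X_0 and X_5 are not d-separated given {X_3, X_4, X_6, X_7}.

No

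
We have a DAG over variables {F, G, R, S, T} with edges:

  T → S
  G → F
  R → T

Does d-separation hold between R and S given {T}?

Yes

The only undirected path from R to S is:
Path 1: R → T → S
  T is a chain here and T is conditioned on, so the path is blocked at T.
Since every path is blocked, d-separation holds.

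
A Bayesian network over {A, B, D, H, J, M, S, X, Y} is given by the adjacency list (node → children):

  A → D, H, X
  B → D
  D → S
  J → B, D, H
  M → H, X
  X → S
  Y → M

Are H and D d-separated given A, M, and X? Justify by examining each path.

6 paths connect H and D; each must be blocked for d-separation to hold:
  1. H ← M → X ← A → D — M:fork[blocks]; X:collider[open]; A:fork[blocks] ⇒ blocked
  2. H ← M → X → S ← D — M:fork[blocks]; X:chain[blocks]; S:collider[blocks] ⇒ blocked
  3. H ← A → D — A:fork[blocks] ⇒ blocked
  4. H ← A → X → S ← D — A:fork[blocks]; X:chain[blocks]; S:collider[blocks] ⇒ blocked
  5. H ← J → D — J:fork[open] ⇒ active
  6. H ← J → B → D — J:fork[open]; B:chain[open] ⇒ active
At least one path is unblocked, so d-separation fails.

No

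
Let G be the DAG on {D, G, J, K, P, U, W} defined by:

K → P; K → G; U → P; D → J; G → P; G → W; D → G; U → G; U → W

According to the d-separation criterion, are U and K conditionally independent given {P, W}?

No

Enumerating the 6 paths from U to K and testing each for blocking by {P, W}:
Path 1: U → P ← K
  P is a collider and P is conditioned on, which opens it — no node blocks this path, so it is active.
Path 2: U → P ← G ← K
  P is a collider and P is conditioned on, which opens it; G is a chain and G is not conditioned on — no node blocks this path, so it is active.
Path 3: U → W ← G → P ← K
  W is a collider and W is conditioned on, which opens it; G is a fork and G is not conditioned on; P is a collider and P is conditioned on, which opens it — no node blocks this path, so it is active.
Path 4: U → W ← G ← K
  W is a collider and W is conditioned on, which opens it; G is a chain and G is not conditioned on — no node blocks this path, so it is active.
Path 5: U → G → P ← K
  G is a chain and G is not conditioned on; P is a collider and P is conditioned on, which opens it — no node blocks this path, so it is active.
Path 6: U → G ← K
  G is a collider and its descendant P is conditioned on, which opens it — no node blocks this path, so it is active.
Because an active path exists, U and K are not d-separated.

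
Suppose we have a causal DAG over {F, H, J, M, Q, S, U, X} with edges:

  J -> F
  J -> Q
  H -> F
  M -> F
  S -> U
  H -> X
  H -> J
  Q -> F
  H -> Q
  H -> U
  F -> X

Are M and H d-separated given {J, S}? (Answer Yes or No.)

Yes — M and H are d-separated given {J, S}.

We examine all 6 paths between M and H:
Path 1: M → F ← J ← H
  F is a collider here and neither F nor any of its descendants is conditioned on, so the collider stays closed — the path is blocked at F.
Path 2: M → F ← J → Q ← H
  F is a collider here and neither F nor any of its descendants is conditioned on, so the collider stays closed — the path is blocked at F.
Path 3: M → F → X ← H
  X is a collider here and neither X nor any of its descendants is conditioned on, so the collider stays closed — the path is blocked at X.
Path 4: M → F ← H
  F is a collider here and neither F nor any of its descendants is conditioned on, so the collider stays closed — the path is blocked at F.
Path 5: M → F ← Q ← J ← H
  F is a collider here and neither F nor any of its descendants is conditioned on, so the collider stays closed — the path is blocked at F.
Path 6: M → F ← Q ← H
  F is a collider here and neither F nor any of its descendants is conditioned on, so the collider stays closed — the path is blocked at F.
All paths are blocked; M ⊥ H | {J, S} holds.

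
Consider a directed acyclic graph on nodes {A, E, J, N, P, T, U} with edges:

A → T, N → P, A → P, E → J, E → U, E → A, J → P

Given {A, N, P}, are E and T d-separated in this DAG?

Yes

2 paths connect E and T; each must be blocked for d-separation to hold:
Path 1: E → J → P ← A → T
  A is a fork here and A is conditioned on, so the path is blocked at A.
Path 2: E → A → T
  A is a chain here and A is conditioned on, so the path is blocked at A.
Every path is blocked, so E and T are d-separated given {A, N, P}.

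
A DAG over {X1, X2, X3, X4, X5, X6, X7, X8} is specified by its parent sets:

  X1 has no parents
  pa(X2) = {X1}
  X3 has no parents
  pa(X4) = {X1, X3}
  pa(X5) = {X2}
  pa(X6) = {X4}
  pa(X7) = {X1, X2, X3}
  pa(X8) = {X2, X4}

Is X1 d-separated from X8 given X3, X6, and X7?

No

We examine all 6 paths between X1 and X8:
Path 1: X1 → X4 → X8
  X4 is a chain and X4 is not conditioned on — no node blocks this path, so it is active.
Path 2: X1 → X4 ← X3 → X7 ← X2 → X8
  X3 is a fork here and X3 is conditioned on, so the path is blocked at X3.
Path 3: X1 → X7 ← X2 → X8
  X7 is a collider and X7 is conditioned on, which opens it; X2 is a fork and X2 is not conditioned on — no node blocks this path, so it is active.
Path 4: X1 → X7 ← X3 → X4 → X8
  X3 is a fork here and X3 is conditioned on, so the path is blocked at X3.
Path 5: X1 → X2 → X7 ← X3 → X4 → X8
  X3 is a fork here and X3 is conditioned on, so the path is blocked at X3.
Path 6: X1 → X2 → X8
  X2 is a chain and X2 is not conditioned on — no node blocks this path, so it is active.
Because an active path exists, X1 and X8 are not d-separated.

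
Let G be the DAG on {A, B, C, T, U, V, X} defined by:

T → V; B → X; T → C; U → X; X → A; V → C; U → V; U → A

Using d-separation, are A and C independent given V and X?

There are 4 undirected paths between A and C; checking each against the conditioning set {V, X}:
  1. A ← X ← U → V ← T → C — X:chain[blocks]; U:fork[open]; V:collider[open]; T:fork[open] ⇒ blocked
  2. A ← X ← U → V → C — X:chain[blocks]; U:fork[open]; V:chain[blocks] ⇒ blocked
  3. A ← U → V ← T → C — U:fork[open]; V:collider[open]; T:fork[open] ⇒ active
  4. A ← U → V → C — U:fork[open]; V:chain[blocks] ⇒ blocked
Since the path A ← U → V ← T → C is active, A and C are not d-separated given {V, X}.

No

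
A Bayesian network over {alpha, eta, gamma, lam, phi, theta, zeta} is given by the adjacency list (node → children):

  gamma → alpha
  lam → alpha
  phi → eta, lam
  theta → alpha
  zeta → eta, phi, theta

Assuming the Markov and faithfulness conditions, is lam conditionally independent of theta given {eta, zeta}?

3 paths connect lam and theta; each must be blocked for d-separation to hold:
  1. lam ← phi ← zeta → theta — phi:chain[open]; zeta:fork[blocks] ⇒ blocked
  2. lam ← phi → eta ← zeta → theta — phi:fork[open]; eta:collider[open]; zeta:fork[blocks] ⇒ blocked
  3. lam → alpha ← theta — alpha:collider[blocks] ⇒ blocked
All paths are blocked; lam ⊥ theta | {eta, zeta} holds.

Yes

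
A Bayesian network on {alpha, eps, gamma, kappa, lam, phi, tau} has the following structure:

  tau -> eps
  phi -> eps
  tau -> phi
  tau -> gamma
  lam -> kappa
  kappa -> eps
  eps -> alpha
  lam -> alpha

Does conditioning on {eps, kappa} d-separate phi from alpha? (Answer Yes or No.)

There are 4 undirected paths between phi and alpha; checking each against the conditioning set {eps, kappa}:
Path 1: phi → eps ← kappa ← lam → alpha
  kappa is a chain here and kappa is conditioned on, so the path is blocked at kappa.
Path 2: phi → eps → alpha
  eps is a chain here and eps is conditioned on, so the path is blocked at eps.
Path 3: phi ← tau → eps ← kappa ← lam → alpha
  kappa is a chain here and kappa is conditioned on, so the path is blocked at kappa.
Path 4: phi ← tau → eps → alpha
  eps is a chain here and eps is conditioned on, so the path is blocked at eps.
Since every path is blocked, d-separation holds.

Yes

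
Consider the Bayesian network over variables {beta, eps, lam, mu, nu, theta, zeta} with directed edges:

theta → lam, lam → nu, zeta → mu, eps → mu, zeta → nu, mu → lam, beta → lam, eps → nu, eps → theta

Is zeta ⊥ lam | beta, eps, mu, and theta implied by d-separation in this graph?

Yes

6 paths connect zeta and lam; each must be blocked for d-separation to hold:
Path 1: zeta → nu ← lam
  nu is a collider here and neither nu nor any of its descendants is conditioned on, so the collider stays closed — the path is blocked at nu.
Path 2: zeta → nu ← eps → theta → lam
  nu is a collider here and neither nu nor any of its descendants is conditioned on, so the collider stays closed — the path is blocked at nu.
Path 3: zeta → nu ← eps → mu → lam
  nu is a collider here and neither nu nor any of its descendants is conditioned on, so the collider stays closed — the path is blocked at nu.
Path 4: zeta → mu → lam
  mu is a chain here and mu is conditioned on, so the path is blocked at mu.
Path 5: zeta → mu ← eps → nu ← lam
  eps is a fork here and eps is conditioned on, so the path is blocked at eps.
Path 6: zeta → mu ← eps → theta → lam
  eps is a fork here and eps is conditioned on, so the path is blocked at eps.
Since every path is blocked, d-separation holds.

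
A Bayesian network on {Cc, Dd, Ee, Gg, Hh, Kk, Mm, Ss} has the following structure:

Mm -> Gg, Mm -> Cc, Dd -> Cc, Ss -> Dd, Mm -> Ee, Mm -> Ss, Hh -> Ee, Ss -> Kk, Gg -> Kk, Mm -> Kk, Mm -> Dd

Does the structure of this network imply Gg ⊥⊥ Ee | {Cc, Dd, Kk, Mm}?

There are 5 undirected paths between Gg and Ee; checking each against the conditioning set {Cc, Dd, Kk, Mm}:
  1. Gg → Kk ← Ss → Dd → Cc ← Mm → Ee — Kk:collider[open]; Ss:fork[open]; Dd:chain[blocks]; Cc:collider[open]; Mm:fork[blocks] ⇒ blocked
  2. Gg → Kk ← Ss → Dd ← Mm → Ee — Kk:collider[open]; Ss:fork[open]; Dd:collider[open]; Mm:fork[blocks] ⇒ blocked
  3. Gg → Kk ← Ss ← Mm → Ee — Kk:collider[open]; Ss:chain[open]; Mm:fork[blocks] ⇒ blocked
  4. Gg → Kk ← Mm → Ee — Kk:collider[open]; Mm:fork[blocks] ⇒ blocked
  5. Gg ← Mm → Ee — Mm:fork[blocks] ⇒ blocked
Since every path is blocked, d-separation holds.

Yes — Gg and Ee are d-separated given {Cc, Dd, Kk, Mm}.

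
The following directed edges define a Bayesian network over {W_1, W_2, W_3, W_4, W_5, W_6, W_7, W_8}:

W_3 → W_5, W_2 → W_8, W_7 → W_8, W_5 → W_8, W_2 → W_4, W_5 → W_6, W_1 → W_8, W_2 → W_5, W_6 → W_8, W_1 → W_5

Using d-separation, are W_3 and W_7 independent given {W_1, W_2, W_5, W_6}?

Enumerating the 4 paths from W_3 to W_7 and testing each for blocking by {W_1, W_2, W_5, W_6}:
Path 1: W_3 → W_5 ← W_1 → W_8 ← W_7
  W_1 is a fork here and W_1 is conditioned on, so the path is blocked at W_1.
Path 2: W_3 → W_5 → W_6 → W_8 ← W_7
  W_5 is a chain here and W_5 is conditioned on, so the path is blocked at W_5.
Path 3: W_3 → W_5 → W_8 ← W_7
  W_5 is a chain here and W_5 is conditioned on, so the path is blocked at W_5.
Path 4: W_3 → W_5 ← W_2 → W_8 ← W_7
  W_2 is a fork here and W_2 is conditioned on, so the path is blocked at W_2.
Since every path is blocked, d-separation holds.

Yes — W_3 and W_7 are d-separated given {W_1, W_2, W_5, W_6}.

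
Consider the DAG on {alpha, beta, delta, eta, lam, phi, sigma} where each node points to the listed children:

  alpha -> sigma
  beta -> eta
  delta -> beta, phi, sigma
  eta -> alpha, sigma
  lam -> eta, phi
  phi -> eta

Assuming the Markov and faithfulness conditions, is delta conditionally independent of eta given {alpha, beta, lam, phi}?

Yes — delta and eta are d-separated given {alpha, beta, lam, phi}.

There are 5 undirected paths between delta and eta; checking each against the conditioning set {alpha, beta, lam, phi}:
Path 1: delta → beta → eta
  beta is a chain here and beta is conditioned on, so the path is blocked at beta.
Path 2: delta → phi → eta
  phi is a chain here and phi is conditioned on, so the path is blocked at phi.
Path 3: delta → phi ← lam → eta
  lam is a fork here and lam is conditioned on, so the path is blocked at lam.
Path 4: delta → sigma ← alpha ← eta
  sigma is a collider here and neither sigma nor any of its descendants is conditioned on, so the collider stays closed — the path is blocked at sigma.
Path 5: delta → sigma ← eta
  sigma is a collider here and neither sigma nor any of its descendants is conditioned on, so the collider stays closed — the path is blocked at sigma.
Since every path is blocked, d-separation holds.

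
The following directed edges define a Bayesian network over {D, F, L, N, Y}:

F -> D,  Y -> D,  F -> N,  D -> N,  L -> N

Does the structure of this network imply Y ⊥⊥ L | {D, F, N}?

2 paths connect Y and L; each must be blocked for d-separation to hold:
Path 1: Y → D ← F → N ← L
  F is a fork here and F is conditioned on, so the path is blocked at F.
Path 2: Y → D → N ← L
  D is a chain here and D is conditioned on, so the path is blocked at D.
All paths are blocked; Y ⊥ L | {D, F, N} holds.

Yes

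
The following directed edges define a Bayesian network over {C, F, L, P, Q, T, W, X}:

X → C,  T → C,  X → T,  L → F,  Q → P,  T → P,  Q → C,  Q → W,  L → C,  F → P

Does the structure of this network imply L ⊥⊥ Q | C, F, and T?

Enumerating the 6 paths from L to Q and testing each for blocking by {C, F, T}:
Path 1: L → F → P ← T ← X → C ← Q
  F is a chain here and F is conditioned on, so the path is blocked at F.
Path 2: L → F → P ← T → C ← Q
  F is a chain here and F is conditioned on, so the path is blocked at F.
Path 3: L → F → P ← Q
  F is a chain here and F is conditioned on, so the path is blocked at F.
Path 4: L → C ← T → P ← Q
  T is a fork here and T is conditioned on, so the path is blocked at T.
Path 5: L → C ← X → T → P ← Q
  T is a chain here and T is conditioned on, so the path is blocked at T.
Path 6: L → C ← Q
  C is a collider and C is conditioned on, which opens it — no node blocks this path, so it is active.
Since the path L → C ← Q is active, L and Q are not d-separated given {C, F, T}.

No — L and Q are not d-separated given {C, F, T}.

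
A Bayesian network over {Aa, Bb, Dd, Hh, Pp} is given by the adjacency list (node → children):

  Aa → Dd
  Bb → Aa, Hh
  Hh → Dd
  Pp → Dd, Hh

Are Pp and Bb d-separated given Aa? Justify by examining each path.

We examine all 4 paths between Pp and Bb:
  1. Pp → Dd ← Hh ← Bb — Dd:collider[blocks]; Hh:chain[open] ⇒ blocked
  2. Pp → Dd ← Aa ← Bb — Dd:collider[blocks]; Aa:chain[blocks] ⇒ blocked
  3. Pp → Hh → Dd ← Aa ← Bb — Hh:chain[open]; Dd:collider[blocks]; Aa:chain[blocks] ⇒ blocked
  4. Pp → Hh ← Bb — Hh:collider[blocks] ⇒ blocked
Every path is blocked, so Pp and Bb are d-separated given {Aa}.

Yes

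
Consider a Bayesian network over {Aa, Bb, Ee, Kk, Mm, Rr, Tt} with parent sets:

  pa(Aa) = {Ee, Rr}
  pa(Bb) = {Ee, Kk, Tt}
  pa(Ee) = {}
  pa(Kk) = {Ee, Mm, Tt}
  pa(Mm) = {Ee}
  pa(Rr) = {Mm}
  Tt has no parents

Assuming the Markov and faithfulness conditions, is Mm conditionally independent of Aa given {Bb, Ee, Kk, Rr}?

5 paths connect Mm and Aa; each must be blocked for d-separation to hold:
  1. Mm → Kk ← Ee → Aa — Kk:collider[open]; Ee:fork[blocks] ⇒ blocked
  2. Mm → Kk → Bb ← Ee → Aa — Kk:chain[blocks]; Bb:collider[open]; Ee:fork[blocks] ⇒ blocked
  3. Mm → Kk ← Tt → Bb ← Ee → Aa — Kk:collider[open]; Tt:fork[open]; Bb:collider[open]; Ee:fork[blocks] ⇒ blocked
  4. Mm ← Ee → Aa — Ee:fork[blocks] ⇒ blocked
  5. Mm → Rr → Aa — Rr:chain[blocks] ⇒ blocked
Every path is blocked, so Mm and Aa are d-separated given {Bb, Ee, Kk, Rr}.

Yes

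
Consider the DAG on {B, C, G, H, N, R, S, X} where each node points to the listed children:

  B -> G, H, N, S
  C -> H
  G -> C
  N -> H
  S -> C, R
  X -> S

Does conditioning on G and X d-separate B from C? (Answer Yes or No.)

Enumerating the 4 paths from B to C and testing each for blocking by {G, X}:
Path 1: B → N → H ← C
  H is a collider here and neither H nor any of its descendants is conditioned on, so the collider stays closed — the path is blocked at H.
Path 2: B → H ← C
  H is a collider here and neither H nor any of its descendants is conditioned on, so the collider stays closed — the path is blocked at H.
Path 3: B → G → C
  G is a chain here and G is conditioned on, so the path is blocked at G.
Path 4: B → S → C
  S is a chain and S is not conditioned on — no node blocks this path, so it is active.
Because an active path exists, B and C are not d-separated.

No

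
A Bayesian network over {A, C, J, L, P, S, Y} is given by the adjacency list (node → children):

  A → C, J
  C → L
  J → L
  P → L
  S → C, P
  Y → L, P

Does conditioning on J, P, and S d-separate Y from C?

Yes

Enumerating the 6 paths from Y to C and testing each for blocking by {J, P, S}:
Path 1: Y → P → L ← C
  P is a chain here and P is conditioned on, so the path is blocked at P.
Path 2: Y → P → L ← J ← A → C
  P is a chain here and P is conditioned on, so the path is blocked at P.
Path 3: Y → P ← S → C
  S is a fork here and S is conditioned on, so the path is blocked at S.
Path 4: Y → L ← P ← S → C
  L is a collider here and neither L nor any of its descendants is conditioned on, so the collider stays closed — the path is blocked at L.
Path 5: Y → L ← C
  L is a collider here and neither L nor any of its descendants is conditioned on, so the collider stays closed — the path is blocked at L.
Path 6: Y → L ← J ← A → C
  L is a collider here and neither L nor any of its descendants is conditioned on, so the collider stays closed — the path is blocked at L.
Since every path is blocked, d-separation holds.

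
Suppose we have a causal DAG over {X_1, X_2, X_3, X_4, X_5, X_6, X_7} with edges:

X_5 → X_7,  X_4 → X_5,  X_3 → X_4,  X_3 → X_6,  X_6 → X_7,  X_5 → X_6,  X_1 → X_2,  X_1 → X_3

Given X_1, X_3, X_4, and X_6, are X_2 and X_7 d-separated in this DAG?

There are 4 undirected paths between X_2 and X_7; checking each against the conditioning set {X_1, X_3, X_4, X_6}:
Path 1: X_2 ← X_1 → X_3 → X_4 → X_5 → X_7
  X_1 is a fork here and X_1 is conditioned on, so the path is blocked at X_1.
Path 2: X_2 ← X_1 → X_3 → X_4 → X_5 → X_6 → X_7
  X_1 is a fork here and X_1 is conditioned on, so the path is blocked at X_1.
Path 3: X_2 ← X_1 → X_3 → X_6 → X_7
  X_1 is a fork here and X_1 is conditioned on, so the path is blocked at X_1.
Path 4: X_2 ← X_1 → X_3 → X_6 ← X_5 → X_7
  X_1 is a fork here and X_1 is conditioned on, so the path is blocked at X_1.
Every path is blocked, so X_2 and X_7 are d-separated given {X_1, X_3, X_4, X_6}.

Yes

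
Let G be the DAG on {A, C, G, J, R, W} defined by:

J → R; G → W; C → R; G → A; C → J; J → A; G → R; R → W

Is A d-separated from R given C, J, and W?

4 paths connect A and R; each must be blocked for d-separation to hold:
Path 1: A ← J ← C → R
  J is a chain here and J is conditioned on, so the path is blocked at J.
Path 2: A ← J → R
  J is a fork here and J is conditioned on, so the path is blocked at J.
Path 3: A ← G → R
  G is a fork and G is not conditioned on — no node blocks this path, so it is active.
Path 4: A ← G → W ← R
  G is a fork and G is not conditioned on; W is a collider and W is conditioned on, which opens it — no node blocks this path, so it is active.
At least one path is unblocked, so d-separation fails.

No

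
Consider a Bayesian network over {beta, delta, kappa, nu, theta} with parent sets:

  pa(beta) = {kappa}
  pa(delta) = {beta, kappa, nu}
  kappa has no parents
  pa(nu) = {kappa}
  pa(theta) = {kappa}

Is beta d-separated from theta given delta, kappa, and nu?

3 paths connect beta and theta; each must be blocked for d-separation to hold:
  1. beta ← kappa → theta — kappa:fork[blocks] ⇒ blocked
  2. beta → delta ← nu ← kappa → theta — delta:collider[open]; nu:chain[blocks]; kappa:fork[blocks] ⇒ blocked
  3. beta → delta ← kappa → theta — delta:collider[open]; kappa:fork[blocks] ⇒ blocked
Every path is blocked, so beta and theta are d-separated given {delta, kappa, nu}.

Yes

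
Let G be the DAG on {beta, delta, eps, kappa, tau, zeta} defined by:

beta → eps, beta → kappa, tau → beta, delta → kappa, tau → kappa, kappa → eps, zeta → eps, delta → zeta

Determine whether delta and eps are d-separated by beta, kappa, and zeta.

4 paths connect delta and eps; each must be blocked for d-separation to hold:
Path 1: delta → kappa ← beta → eps
  beta is a fork here and beta is conditioned on, so the path is blocked at beta.
Path 2: delta → kappa → eps
  kappa is a chain here and kappa is conditioned on, so the path is blocked at kappa.
Path 3: delta → kappa ← tau → beta → eps
  beta is a chain here and beta is conditioned on, so the path is blocked at beta.
Path 4: delta → zeta → eps
  zeta is a chain here and zeta is conditioned on, so the path is blocked at zeta.
All paths are blocked; delta ⊥ eps | {beta, kappa, zeta} holds.

Yes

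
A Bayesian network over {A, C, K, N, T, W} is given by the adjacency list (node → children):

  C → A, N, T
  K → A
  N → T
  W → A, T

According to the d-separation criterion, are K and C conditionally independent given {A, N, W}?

Enumerating the 3 paths from K to C and testing each for blocking by {A, N, W}:
  1. K → A ← C — A:collider[open] ⇒ active
  2. K → A ← W → T ← N ← C — A:collider[open]; W:fork[blocks]; T:collider[blocks]; N:chain[blocks] ⇒ blocked
  3. K → A ← W → T ← C — A:collider[open]; W:fork[blocks]; T:collider[blocks] ⇒ blocked
Since the path K → A ← C is active, K and C are not d-separated given {A, N, W}.

No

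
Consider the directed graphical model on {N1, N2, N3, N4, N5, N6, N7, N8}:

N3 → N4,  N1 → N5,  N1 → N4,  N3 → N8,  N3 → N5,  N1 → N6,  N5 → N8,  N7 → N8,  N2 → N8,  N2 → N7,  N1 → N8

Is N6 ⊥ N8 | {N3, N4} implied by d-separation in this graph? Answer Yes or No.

No

5 paths connect N6 and N8; each must be blocked for d-separation to hold:
Path 1: N6 ← N1 → N4 ← N3 → N8
  N3 is a fork here and N3 is conditioned on, so the path is blocked at N3.
Path 2: N6 ← N1 → N4 ← N3 → N5 → N8
  N3 is a fork here and N3 is conditioned on, so the path is blocked at N3.
Path 3: N6 ← N1 → N8
  N1 is a fork and N1 is not conditioned on — no node blocks this path, so it is active.
Path 4: N6 ← N1 → N5 ← N3 → N8
  N5 is a collider here and neither N5 nor any of its descendants is conditioned on, so the collider stays closed — the path is blocked at N5.
Path 5: N6 ← N1 → N5 → N8
  N1 is a fork and N1 is not conditioned on; N5 is a chain and N5 is not conditioned on — no node blocks this path, so it is active.
Because an active path exists, N6 and N8 are not d-separated.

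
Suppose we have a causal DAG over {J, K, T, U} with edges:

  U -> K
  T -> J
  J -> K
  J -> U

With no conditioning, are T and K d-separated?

No

We examine all 2 paths between T and K:
Path 1: T → J → K
  J is a chain and J is not conditioned on — no node blocks this path, so it is active.
Path 2: T → J → U → K
  J is a chain and J is not conditioned on; U is a chain and U is not conditioned on — no node blocks this path, so it is active.
At least one path is unblocked, so d-separation fails.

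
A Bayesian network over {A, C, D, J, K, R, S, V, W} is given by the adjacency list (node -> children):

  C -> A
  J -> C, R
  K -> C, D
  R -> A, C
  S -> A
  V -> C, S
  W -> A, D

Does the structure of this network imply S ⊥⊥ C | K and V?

Yes

5 paths connect S and C; each must be blocked for d-separation to hold:
Path 1: S ← V → C
  V is a fork here and V is conditioned on, so the path is blocked at V.
Path 2: S → A ← C
  A is a collider here and neither A nor any of its descendants is conditioned on, so the collider stays closed — the path is blocked at A.
Path 3: S → A ← W → D ← K → C
  A is a collider here and neither A nor any of its descendants is conditioned on, so the collider stays closed — the path is blocked at A.
Path 4: S → A ← R ← J → C
  A is a collider here and neither A nor any of its descendants is conditioned on, so the collider stays closed — the path is blocked at A.
Path 5: S → A ← R → C
  A is a collider here and neither A nor any of its descendants is conditioned on, so the collider stays closed — the path is blocked at A.
Every path is blocked, so S and C are d-separated given {K, V}.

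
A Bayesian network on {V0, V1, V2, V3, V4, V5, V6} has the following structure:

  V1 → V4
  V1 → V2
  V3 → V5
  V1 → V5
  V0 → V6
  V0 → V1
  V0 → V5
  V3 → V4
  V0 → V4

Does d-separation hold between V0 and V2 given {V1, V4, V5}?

5 paths connect V0 and V2; each must be blocked for d-separation to hold:
Path 1: V0 → V1 → V2
  V1 is a chain here and V1 is conditioned on, so the path is blocked at V1.
Path 2: V0 → V4 ← V1 → V2
  V1 is a fork here and V1 is conditioned on, so the path is blocked at V1.
Path 3: V0 → V4 ← V3 → V5 ← V1 → V2
  V1 is a fork here and V1 is conditioned on, so the path is blocked at V1.
Path 4: V0 → V5 ← V1 → V2
  V1 is a fork here and V1 is conditioned on, so the path is blocked at V1.
Path 5: V0 → V5 ← V3 → V4 ← V1 → V2
  V1 is a fork here and V1 is conditioned on, so the path is blocked at V1.
Since every path is blocked, d-separation holds.

Yes — V0 and V2 are d-separated given {V1, V4, V5}.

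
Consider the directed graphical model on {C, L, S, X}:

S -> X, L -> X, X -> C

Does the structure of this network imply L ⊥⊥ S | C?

No

The only undirected path from L to S is:
Path 1: L → X ← S
  X is a collider and its descendant C is conditioned on, which opens it — no node blocks this path, so it is active.
At least one path is unblocked, so d-separation fails.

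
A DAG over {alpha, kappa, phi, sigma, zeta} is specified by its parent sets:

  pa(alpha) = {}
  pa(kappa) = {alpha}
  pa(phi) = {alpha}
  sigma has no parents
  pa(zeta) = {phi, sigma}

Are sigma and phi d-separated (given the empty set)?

There is one path between sigma and phi:
  1. sigma → zeta ← phi — zeta:collider[blocks] ⇒ blocked
Every path is blocked, so sigma and phi are d-separated given ∅.

Yes — sigma and phi are d-separated given ∅.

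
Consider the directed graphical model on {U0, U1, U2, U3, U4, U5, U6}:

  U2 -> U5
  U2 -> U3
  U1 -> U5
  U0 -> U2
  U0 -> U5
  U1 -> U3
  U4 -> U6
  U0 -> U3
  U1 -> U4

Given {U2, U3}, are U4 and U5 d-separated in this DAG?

There are 5 undirected paths between U4 and U5; checking each against the conditioning set {U2, U3}:
  1. U4 ← U1 → U3 ← U0 → U2 → U5 — U1:fork[open]; U3:collider[open]; U0:fork[open]; U2:chain[blocks] ⇒ blocked
  2. U4 ← U1 → U3 ← U0 → U5 — U1:fork[open]; U3:collider[open]; U0:fork[open] ⇒ active
  3. U4 ← U1 → U3 ← U2 ← U0 → U5 — U1:fork[open]; U3:collider[open]; U2:chain[blocks]; U0:fork[open] ⇒ blocked
  4. U4 ← U1 → U3 ← U2 → U5 — U1:fork[open]; U3:collider[open]; U2:fork[blocks] ⇒ blocked
  5. U4 ← U1 → U5 — U1:fork[open] ⇒ active
At least one path is unblocked, so d-separation fails.

No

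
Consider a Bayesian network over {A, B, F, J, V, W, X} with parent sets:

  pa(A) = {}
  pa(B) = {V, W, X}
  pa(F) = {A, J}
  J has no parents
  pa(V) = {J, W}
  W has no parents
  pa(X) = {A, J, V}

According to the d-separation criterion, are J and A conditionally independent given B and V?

No

5 paths connect J and A; each must be blocked for d-separation to hold:
Path 1: J → V ← W → B ← X ← A
  V is a collider and V is conditioned on, which opens it; W is a fork and W is not conditioned on; B is a collider and B is conditioned on, which opens it; X is a chain and X is not conditioned on — no node blocks this path, so it is active.
Path 2: J → V → X ← A
  V is a chain here and V is conditioned on, so the path is blocked at V.
Path 3: J → V → B ← X ← A
  V is a chain here and V is conditioned on, so the path is blocked at V.
Path 4: J → F ← A
  F is a collider here and neither F nor any of its descendants is conditioned on, so the collider stays closed — the path is blocked at F.
Path 5: J → X ← A
  X is a collider and its descendant B is conditioned on, which opens it — no node blocks this path, so it is active.
Because an active path exists, J and A are not d-separated.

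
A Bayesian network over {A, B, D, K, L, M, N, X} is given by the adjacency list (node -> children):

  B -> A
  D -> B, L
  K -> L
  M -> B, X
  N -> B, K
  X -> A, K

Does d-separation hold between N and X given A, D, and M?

No — N and X are not d-separated given {A, D, M}.

Enumerating the 6 paths from N to X and testing each for blocking by {A, D, M}:
Path 1: N → K ← X
  K is a collider here and neither K nor any of its descendants is conditioned on, so the collider stays closed — the path is blocked at K.
Path 2: N → K → L ← D → B → A ← X
  L is a collider here and neither L nor any of its descendants is conditioned on, so the collider stays closed — the path is blocked at L.
Path 3: N → K → L ← D → B ← M → X
  L is a collider here and neither L nor any of its descendants is conditioned on, so the collider stays closed — the path is blocked at L.
Path 4: N → B ← D → L ← K ← X
  D is a fork here and D is conditioned on, so the path is blocked at D.
Path 5: N → B → A ← X
  B is a chain and B is not conditioned on; A is a collider and A is conditioned on, which opens it — no node blocks this path, so it is active.
Path 6: N → B ← M → X
  M is a fork here and M is conditioned on, so the path is blocked at M.
Because an active path exists, N and X are not d-separated.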